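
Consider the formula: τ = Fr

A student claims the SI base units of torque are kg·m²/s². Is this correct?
Units of each symbol in τ = Fr:
  F (force): kg·m/s²
  r (lever arm): m

Multiplying the contributions: [kg·m/s²] · [m]
Adding exponents of each base unit: kg: 1, m: 2, s: -2
SI base units of torque: kg·m²/s²

The claimed units kg·m²/s² match the derived units, so the claim is correct.

Answer: Yes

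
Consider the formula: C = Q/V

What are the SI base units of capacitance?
Units of each symbol in C = Q/V:
  Q (charge, in coulombs): s·A
  V (voltage, in volts): kg·m²/(s³·A)  → in the denominator, contributes s³·A/(kg·m²)

Multiplying the contributions: [s·A] · [s³·A/(kg·m²)]
Adding exponents of each base unit: kg: -1, m: -2, s: 4, A: 2
SI base units of capacitance: s⁴·A²/(kg·m²)

Answer: s⁴·A²/(kg·m²)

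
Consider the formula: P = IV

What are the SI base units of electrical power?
Units of each symbol in P = IV:
  I (current): A
  V (voltage, in volts): kg·m²/(s³·A)

Multiplying the contributions: [A] · [kg·m²/(s³·A)]
Adding exponents of each base unit: kg: 1, m: 2, s: -3
SI base units of electrical power: kg·m²/s³

Answer: kg·m²/s³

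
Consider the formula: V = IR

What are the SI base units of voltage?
Units of each symbol in V = IR:
  I (current): A
  R (resistance, in ohms): kg·m²/(s³·A²)

Multiplying the contributions: [A] · [kg·m²/(s³·A²)]
Adding exponents of each base unit: kg: 1, m: 2, s: -3, A: -1
SI base units of voltage: kg·m²/(s³·A)

Answer: kg·m²/(s³·A)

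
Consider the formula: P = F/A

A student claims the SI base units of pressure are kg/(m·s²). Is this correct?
Units of each symbol in P = F/A:
  F (force): kg·m/s²
  A (area): m²  → in the denominator, contributes 1/m²

Multiplying the contributions: [kg·m/s²] · [1/m²]
Adding exponents of each base unit: kg: 1, m: -1, s: -2
SI base units of pressure: kg/(m·s²)

The claimed units kg/(m·s²) match the derived units, so the claim is correct.

Answer: Yes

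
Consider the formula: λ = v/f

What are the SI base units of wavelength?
Units of each symbol in λ = v/f:
  v (wave speed): m/s
  f (frequency): 1/s  → in the denominator, contributes s

Multiplying the contributions: [m/s] · [s]
Adding exponents of each base unit: m: 1
SI base units of wavelength: m

Answer: m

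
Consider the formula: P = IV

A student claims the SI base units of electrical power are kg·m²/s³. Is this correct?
Units of each symbol in P = IV:
  I (current): A
  V (voltage, in volts): kg·m²/(s³·A)

Multiplying the contributions: [A] · [kg·m²/(s³·A)]
Adding exponents of each base unit: kg: 1, m: 2, s: -3
SI base units of electrical power: kg·m²/s³

The claimed units kg·m²/s³ match the derived units, so the claim is correct.

Answer: Yes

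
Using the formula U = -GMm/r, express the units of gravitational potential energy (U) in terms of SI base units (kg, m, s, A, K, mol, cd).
Units of each symbol in U = -GMm/r:
  G (gravitational constant): m³/(kg·s²)
  M (mass): kg
  m (mass): kg
  r (distance): m  → in the denominator, contributes 1/m
  The minus sign does not affect the units.

Multiplying the contributions: [m³/(kg·s²)] · [kg] · [kg] · [1/m]
Adding exponents of each base unit: kg: 1, m: 2, s: -2
SI base units of gravitational potential energy: kg·m²/s²

Answer: kg·m²/s²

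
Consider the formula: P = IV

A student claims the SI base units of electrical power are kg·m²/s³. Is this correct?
Units of each symbol in P = IV:
  I (current): A
  V (voltage, in volts): kg·m²/(s³·A)

Multiplying the contributions: [A] · [kg·m²/(s³·A)]
Adding exponents of each base unit: kg: 1, m: 2, s: -3
SI base units of electrical power: kg·m²/s³

The claimed units kg·m²/s³ match the derived units, so the claim is correct.

Answer: Yes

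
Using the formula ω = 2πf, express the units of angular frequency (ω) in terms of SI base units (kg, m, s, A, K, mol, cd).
Units of each symbol in ω = 2πf:
  f (frequency): 1/s
  The factor 2π is dimensionless.

Multiplying the contributions: [1/s]
Adding exponents of each base unit: s: -1
SI base units of angular frequency: 1/s

Answer: 1/s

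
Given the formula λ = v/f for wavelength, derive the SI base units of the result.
Units of each symbol in λ = v/f:
  v (wave speed): m/s
  f (frequency): 1/s  → in the denominator, contributes s

Multiplying the contributions: [m/s] · [s]
Adding exponents of each base unit: m: 1
SI base units of wavelength: m

Answer: m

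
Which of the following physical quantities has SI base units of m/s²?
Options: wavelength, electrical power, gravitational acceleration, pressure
Checking the SI base units of each option:
  wavelength (λ = v/f): m  ✗
  electrical power (P = IV): kg·m²/s³  ✗
  gravitational acceleration (g = GM/r²): m/s²  ✓ matches
  pressure (P = F/A): kg/(m·s²)  ✗

Only gravitational acceleration has units m/s².

Answer: gravitational acceleration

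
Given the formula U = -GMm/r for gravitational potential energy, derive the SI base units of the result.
Units of each symbol in U = -GMm/r:
  G (gravitational constant): m³/(kg·s²)
  M (mass): kg
  m (mass): kg
  r (distance): m  → in the denominator, contributes 1/m
  The minus sign does not affect the units.

Multiplying the contributions: [m³/(kg·s²)] · [kg] · [kg] · [1/m]
Adding exponents of each base unit: kg: 1, m: 2, s: -2
SI base units of gravitational potential energy: kg·m²/s²

Answer: kg·m²/s²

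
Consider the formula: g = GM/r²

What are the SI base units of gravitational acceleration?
Units of each symbol in g = GM/r²:
  G (gravitational constant): m³/(kg·s²)
  M (mass): kg
  r (distance): m  → to the power 2 in the denominator, contributes 1/m²

Multiplying the contributions: [m³/(kg·s²)] · [kg] · [1/m²]
Adding exponents of each base unit: m: 1, s: -2
SI base units of gravitational acceleration: m/s²

Answer: m/s²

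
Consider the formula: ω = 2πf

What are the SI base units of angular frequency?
Units of each symbol in ω = 2πf:
  f (frequency): 1/s
  The factor 2π is dimensionless.

Multiplying the contributions: [1/s]
Adding exponents of each base unit: s: -1
SI base units of angular frequency: 1/s

Answer: 1/s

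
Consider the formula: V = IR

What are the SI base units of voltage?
Units of each symbol in V = IR:
  I (current): A
  R (resistance, in ohms): kg·m²/(s³·A²)

Multiplying the contributions: [A] · [kg·m²/(s³·A²)]
Adding exponents of each base unit: kg: 1, m: 2, s: -3, A: -1
SI base units of voltage: kg·m²/(s³·A)

Answer: kg·m²/(s³·A)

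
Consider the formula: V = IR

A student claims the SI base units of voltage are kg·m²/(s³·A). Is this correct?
Units of each symbol in V = IR:
  I (current): A
  R (resistance, in ohms): kg·m²/(s³·A²)

Multiplying the contributions: [A] · [kg·m²/(s³·A²)]
Adding exponents of each base unit: kg: 1, m: 2, s: -3, A: -1
SI base units of voltage: kg·m²/(s³·A)

The claimed units kg·m²/(s³·A) match the derived units, so the claim is correct.

Answer: Yes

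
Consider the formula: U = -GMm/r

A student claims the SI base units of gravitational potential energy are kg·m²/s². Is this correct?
Units of each symbol in U = -GMm/r:
  G (gravitational constant): m³/(kg·s²)
  M (mass): kg
  m (mass): kg
  r (distance): m  → in the denominator, contributes 1/m
  The minus sign does not affect the units.

Multiplying the contributions: [m³/(kg·s²)] · [kg] · [kg] · [1/m]
Adding exponents of each base unit: kg: 1, m: 2, s: -2
SI base units of gravitational potential energy: kg·m²/s²

The claimed units kg·m²/s² match the derived units, so the claim is correct.

Answer: Yes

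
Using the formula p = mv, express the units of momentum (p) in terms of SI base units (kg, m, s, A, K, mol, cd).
Units of each symbol in p = mv:
  m (mass): kg
  v (velocity): m/s

Multiplying the contributions: [kg] · [m/s]
Adding exponents of each base unit: kg: 1, m: 1, s: -1
SI base units of momentum: kg·m/s

Answer: kg·m/s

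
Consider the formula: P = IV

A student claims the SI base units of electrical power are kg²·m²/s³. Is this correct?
Units of each symbol in P = IV:
  I (current): A
  V (voltage, in volts): kg·m²/(s³·A)

Multiplying the contributions: [A] · [kg·m²/(s³·A)]
Adding exponents of each base unit: kg: 1, m: 2, s: -3
SI base units of electrical power: kg·m²/s³

The claimed units kg²·m²/s³ (exponents kg: 2, m: 2, s: -3) do not match the derived units kg·m²/s³ (exponents kg: 1, m: 2, s: -3), so the claim is incorrect.

Answer: No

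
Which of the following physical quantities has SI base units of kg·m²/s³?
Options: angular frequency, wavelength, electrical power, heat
Checking the SI base units of each option:
  angular frequency (ω = 2πf): 1/s  ✗
  wavelength (λ = v/f): m  ✗
  electrical power (P = IV): kg·m²/s³  ✓ matches
  heat (Q = mcΔT): kg·m²/s²  ✗

Only electrical power has units kg·m²/s³.

Answer: electrical power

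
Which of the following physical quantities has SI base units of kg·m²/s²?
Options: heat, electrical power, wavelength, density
Checking the SI base units of each option:
  heat (Q = mcΔT): kg·m²/s²  ✓ matches
  electrical power (P = IV): kg·m²/s³  ✗
  wavelength (λ = v/f): m  ✗
  density (ρ = m/V): kg/m³  ✗

Only heat has units kg·m²/s².

Answer: heat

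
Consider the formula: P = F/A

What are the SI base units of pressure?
Units of each symbol in P = F/A:
  F (force): kg·m/s²
  A (area): m²  → in the denominator, contributes 1/m²

Multiplying the contributions: [kg·m/s²] · [1/m²]
Adding exponents of each base unit: kg: 1, m: -1, s: -2
SI base units of pressure: kg/(m·s²)

Answer: kg/(m·s²)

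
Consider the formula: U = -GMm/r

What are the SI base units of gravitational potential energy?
Units of each symbol in U = -GMm/r:
  G (gravitational constant): m³/(kg·s²)
  M (mass): kg
  m (mass): kg
  r (distance): m  → in the denominator, contributes 1/m
  The minus sign does not affect the units.

Multiplying the contributions: [m³/(kg·s²)] · [kg] · [kg] · [1/m]
Adding exponents of each base unit: kg: 1, m: 2, s: -2
SI base units of gravitational potential energy: kg·m²/s²

Answer: kg·m²/s²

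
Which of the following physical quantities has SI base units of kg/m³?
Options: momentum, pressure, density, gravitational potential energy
Checking the SI base units of each option:
  momentum (p = mv): kg·m/s  ✗
  pressure (P = F/A): kg/(m·s²)  ✗
  density (ρ = m/V): kg/m³  ✓ matches
  gravitational potential energy (U = -GMm/r): kg·m²/s²  ✗

Only density has units kg/m³.

Answer: density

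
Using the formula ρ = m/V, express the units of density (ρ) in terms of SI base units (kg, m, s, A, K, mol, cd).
Units of each symbol in ρ = m/V:
  m (mass): kg
  V (volume): m³  → in the denominator, contributes 1/m³

Multiplying the contributions: [kg] · [1/m³]
Adding exponents of each base unit: kg: 1, m: -3
SI base units of density: kg/m³

Answer: kg/m³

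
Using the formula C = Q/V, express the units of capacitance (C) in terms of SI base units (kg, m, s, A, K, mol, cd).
Units of each symbol in C = Q/V:
  Q (charge, in coulombs): s·A
  V (voltage, in volts): kg·m²/(s³·A)  → in the denominator, contributes s³·A/(kg·m²)

Multiplying the contributions: [s·A] · [s³·A/(kg·m²)]
Adding exponents of each base unit: kg: -1, m: -2, s: 4, A: 2
SI base units of capacitance: s⁴·A²/(kg·m²)

Answer: s⁴·A²/(kg·m²)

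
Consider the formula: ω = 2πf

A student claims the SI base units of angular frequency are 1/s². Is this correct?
Units of each symbol in ω = 2πf:
  f (frequency): 1/s
  The factor 2π is dimensionless.

Multiplying the contributions: [1/s]
Adding exponents of each base unit: s: -1
SI base units of angular frequency: 1/s

The claimed units 1/s² (exponents s: -2) do not match the derived units 1/s (exponents s: -1), so the claim is incorrect.

Answer: No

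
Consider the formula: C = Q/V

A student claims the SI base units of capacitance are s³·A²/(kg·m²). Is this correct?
Units of each symbol in C = Q/V:
  Q (charge, in coulombs): s·A
  V (voltage, in volts): kg·m²/(s³·A)  → in the denominator, contributes s³·A/(kg·m²)

Multiplying the contributions: [s·A] · [s³·A/(kg·m²)]
Adding exponents of each base unit: kg: -1, m: -2, s: 4, A: 2
SI base units of capacitance: s⁴·A²/(kg·m²)

The claimed units s³·A²/(kg·m²) (exponents kg: -1, m: -2, s: 3, A: 2) do not match the derived units s⁴·A²/(kg·m²) (exponents kg: -1, m: -2, s: 4, A: 2), so the claim is incorrect.

Answer: No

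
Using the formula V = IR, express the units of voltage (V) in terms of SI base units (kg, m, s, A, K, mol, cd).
Units of each symbol in V = IR:
  I (current): A
  R (resistance, in ohms): kg·m²/(s³·A²)

Multiplying the contributions: [A] · [kg·m²/(s³·A²)]
Adding exponents of each base unit: kg: 1, m: 2, s: -3, A: -1
SI base units of voltage: kg·m²/(s³·A)

Answer: kg·m²/(s³·A)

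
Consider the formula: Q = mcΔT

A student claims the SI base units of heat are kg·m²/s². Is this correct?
Units of each symbol in Q = mcΔT:
  m (mass): kg
  c (specific heat capacity, in J/(kg·K)): m²/(s²·K)
  ΔT (temperature change): K

Multiplying the contributions: [kg] · [m²/(s²·K)] · [K]
Adding exponents of each base unit: kg: 1, m: 2, s: -2
SI base units of heat: kg·m²/s²

The claimed units kg·m²/s² match the derived units, so the claim is correct.

Answer: Yes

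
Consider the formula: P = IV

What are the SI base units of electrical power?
Units of each symbol in P = IV:
  I (current): A
  V (voltage, in volts): kg·m²/(s³·A)

Multiplying the contributions: [A] · [kg·m²/(s³·A)]
Adding exponents of each base unit: kg: 1, m: 2, s: -3
SI base units of electrical power: kg·m²/s³

Answer: kg·m²/s³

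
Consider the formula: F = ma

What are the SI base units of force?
Units of each symbol in F = ma:
  m (mass): kg
  a (acceleration): m/s²

Multiplying the contributions: [kg] · [m/s²]
Adding exponents of each base unit: kg: 1, m: 1, s: -2
SI base units of force: kg·m/s²

Answer: kg·m/s²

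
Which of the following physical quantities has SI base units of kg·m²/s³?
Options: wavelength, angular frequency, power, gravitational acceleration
Checking the SI base units of each option:
  wavelength (λ = v/f): m  ✗
  angular frequency (ω = 2πf): 1/s  ✗
  power (P = W/t): kg·m²/s³  ✓ matches
  gravitational acceleration (g = GM/r²): m/s²  ✗

Only power has units kg·m²/s³.

Answer: power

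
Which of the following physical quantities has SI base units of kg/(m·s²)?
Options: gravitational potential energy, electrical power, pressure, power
Checking the SI base units of each option:
  gravitational potential energy (U = -GMm/r): kg·m²/s²  ✗
  electrical power (P = IV): kg·m²/s³  ✗
  pressure (P = F/A): kg/(m·s²)  ✓ matches
  power (P = W/t): kg·m²/s³  ✗

Only pressure has units kg/(m·s²).

Answer: pressure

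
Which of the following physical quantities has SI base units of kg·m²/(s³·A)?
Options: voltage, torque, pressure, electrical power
Checking the SI base units of each option:
  voltage (V = IR): kg·m²/(s³·A)  ✓ matches
  torque (τ = Fr): kg·m²/s²  ✗
  pressure (P = F/A): kg/(m·s²)  ✗
  electrical power (P = IV): kg·m²/s³  ✗

Only voltage has units kg·m²/(s³·A).

Answer: voltage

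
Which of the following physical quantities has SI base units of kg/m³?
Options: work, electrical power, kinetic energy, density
Checking the SI base units of each option:
  work (W = Fd): kg·m²/s²  ✗
  electrical power (P = IV): kg·m²/s³  ✗
  kinetic energy (E = ½mv²): kg·m²/s²  ✗
  density (ρ = m/V): kg/m³  ✓ matches

Only density has units kg/m³.

Answer: density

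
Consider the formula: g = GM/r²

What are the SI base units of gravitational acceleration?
Units of each symbol in g = GM/r²:
  G (gravitational constant): m³/(kg·s²)
  M (mass): kg
  r (distance): m  → to the power 2 in the denominator, contributes 1/m²

Multiplying the contributions: [m³/(kg·s²)] · [kg] · [1/m²]
Adding exponents of each base unit: m: 1, s: -2
SI base units of gravitational acceleration: m/s²

Answer: m/s²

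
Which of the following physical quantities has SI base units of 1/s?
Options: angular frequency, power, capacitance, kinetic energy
Checking the SI base units of each option:
  angular frequency (ω = 2πf): 1/s  ✓ matches
  power (P = W/t): kg·m²/s³  ✗
  capacitance (C = Q/V): s⁴·A²/(kg·m²)  ✗
  kinetic energy (E = ½mv²): kg·m²/s²  ✗

Only angular frequency has units 1/s.

Answer: angular frequency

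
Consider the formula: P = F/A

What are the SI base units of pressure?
Units of each symbol in P = F/A:
  F (force): kg·m/s²
  A (area): m²  → in the denominator, contributes 1/m²

Multiplying the contributions: [kg·m/s²] · [1/m²]
Adding exponents of each base unit: kg: 1, m: -1, s: -2
SI base units of pressure: kg/(m·s²)

Answer: kg/(m·s²)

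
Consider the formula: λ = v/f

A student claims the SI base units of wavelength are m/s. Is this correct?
Units of each symbol in λ = v/f:
  v (wave speed): m/s
  f (frequency): 1/s  → in the denominator, contributes s

Multiplying the contributions: [m/s] · [s]
Adding exponents of each base unit: m: 1
SI base units of wavelength: m

The claimed units m/s (exponents m: 1, s: -1) do not match the derived units m (exponents m: 1), so the claim is incorrect.

Answer: No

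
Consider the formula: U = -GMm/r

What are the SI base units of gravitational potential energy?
Units of each symbol in U = -GMm/r:
  G (gravitational constant): m³/(kg·s²)
  M (mass): kg
  m (mass): kg
  r (distance): m  → in the denominator, contributes 1/m
  The minus sign does not affect the units.

Multiplying the contributions: [m³/(kg·s²)] · [kg] · [kg] · [1/m]
Adding exponents of each base unit: kg: 1, m: 2, s: -2
SI base units of gravitational potential energy: kg·m²/s²

Answer: kg·m²/s²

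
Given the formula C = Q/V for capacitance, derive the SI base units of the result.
Units of each symbol in C = Q/V:
  Q (charge, in coulombs): s·A
  V (voltage, in volts): kg·m²/(s³·A)  → in the denominator, contributes s³·A/(kg·m²)

Multiplying the contributions: [s·A] · [s³·A/(kg·m²)]
Adding exponents of each base unit: kg: -1, m: -2, s: 4, A: 2
SI base units of capacitance: s⁴·A²/(kg·m²)

Answer: s⁴·A²/(kg·m²)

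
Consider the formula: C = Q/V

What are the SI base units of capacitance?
Units of each symbol in C = Q/V:
  Q (charge, in coulombs): s·A
  V (voltage, in volts): kg·m²/(s³·A)  → in the denominator, contributes s³·A/(kg·m²)

Multiplying the contributions: [s·A] · [s³·A/(kg·m²)]
Adding exponents of each base unit: kg: -1, m: -2, s: 4, A: 2
SI base units of capacitance: s⁴·A²/(kg·m²)

Answer: s⁴·A²/(kg·m²)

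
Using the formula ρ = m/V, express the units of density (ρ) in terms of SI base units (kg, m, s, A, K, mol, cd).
Units of each symbol in ρ = m/V:
  m (mass): kg
  V (volume): m³  → in the denominator, contributes 1/m³

Multiplying the contributions: [kg] · [1/m³]
Adding exponents of each base unit: kg: 1, m: -3
SI base units of density: kg/m³

Answer: kg/m³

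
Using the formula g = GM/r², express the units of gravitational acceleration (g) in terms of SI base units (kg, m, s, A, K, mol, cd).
Units of each symbol in g = GM/r²:
  G (gravitational constant): m³/(kg·s²)
  M (mass): kg
  r (distance): m  → to the power 2 in the denominator, contributes 1/m²

Multiplying the contributions: [m³/(kg·s²)] · [kg] · [1/m²]
Adding exponents of each base unit: m: 1, s: -2
SI base units of gravitational acceleration: m/s²

Answer: m/s²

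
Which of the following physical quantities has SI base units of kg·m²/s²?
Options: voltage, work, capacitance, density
Checking the SI base units of each option:
  voltage (V = IR): kg·m²/(s³·A)  ✗
  work (W = Fd): kg·m²/s²  ✓ matches
  capacitance (C = Q/V): s⁴·A²/(kg·m²)  ✗
  density (ρ = m/V): kg/m³  ✗

Only work has units kg·m²/s².

Answer: work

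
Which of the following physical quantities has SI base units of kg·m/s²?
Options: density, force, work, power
Checking the SI base units of each option:
  density (ρ = m/V): kg/m³  ✗
  force (F = ma): kg·m/s²  ✓ matches
  work (W = Fd): kg·m²/s²  ✗
  power (P = W/t): kg·m²/s³  ✗

Only force has units kg·m/s².

Answer: force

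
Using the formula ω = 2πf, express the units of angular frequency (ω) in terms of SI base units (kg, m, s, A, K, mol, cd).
Units of each symbol in ω = 2πf:
  f (frequency): 1/s
  The factor 2π is dimensionless.

Multiplying the contributions: [1/s]
Adding exponents of each base unit: s: -1
SI base units of angular frequency: 1/s

Answer: 1/s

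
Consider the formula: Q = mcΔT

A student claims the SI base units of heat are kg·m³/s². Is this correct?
Units of each symbol in Q = mcΔT:
  m (mass): kg
  c (specific heat capacity, in J/(kg·K)): m²/(s²·K)
  ΔT (temperature change): K

Multiplying the contributions: [kg] · [m²/(s²·K)] · [K]
Adding exponents of each base unit: kg: 1, m: 2, s: -2
SI base units of heat: kg·m²/s²

The claimed units kg·m³/s² (exponents kg: 1, m: 3, s: -2) do not match the derived units kg·m²/s² (exponents kg: 1, m: 2, s: -2), so the claim is incorrect.

Answer: No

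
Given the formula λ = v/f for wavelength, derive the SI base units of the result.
Units of each symbol in λ = v/f:
  v (wave speed): m/s
  f (frequency): 1/s  → in the denominator, contributes s

Multiplying the contributions: [m/s] · [s]
Adding exponents of each base unit: m: 1
SI base units of wavelength: m

Answer: m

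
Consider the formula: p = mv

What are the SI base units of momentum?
Units of each symbol in p = mv:
  m (mass): kg
  v (velocity): m/s

Multiplying the contributions: [kg] · [m/s]
Adding exponents of each base unit: kg: 1, m: 1, s: -1
SI base units of momentum: kg·m/s

Answer: kg·m/s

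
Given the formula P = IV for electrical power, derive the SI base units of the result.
Units of each symbol in P = IV:
  I (current): A
  V (voltage, in volts): kg·m²/(s³·A)

Multiplying the contributions: [A] · [kg·m²/(s³·A)]
Adding exponents of each base unit: kg: 1, m: 2, s: -3
SI base units of electrical power: kg·m²/s³

Answer: kg·m²/s³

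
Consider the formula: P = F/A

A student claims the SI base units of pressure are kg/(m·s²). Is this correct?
Units of each symbol in P = F/A:
  F (force): kg·m/s²
  A (area): m²  → in the denominator, contributes 1/m²

Multiplying the contributions: [kg·m/s²] · [1/m²]
Adding exponents of each base unit: kg: 1, m: -1, s: -2
SI base units of pressure: kg/(m·s²)

The claimed units kg/(m·s²) match the derived units, so the claim is correct.

Answer: Yes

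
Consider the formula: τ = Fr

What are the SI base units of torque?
Units of each symbol in τ = Fr:
  F (force): kg·m/s²
  r (lever arm): m

Multiplying the contributions: [kg·m/s²] · [m]
Adding exponents of each base unit: kg: 1, m: 2, s: -2
SI base units of torque: kg·m²/s²

Answer: kg·m²/s²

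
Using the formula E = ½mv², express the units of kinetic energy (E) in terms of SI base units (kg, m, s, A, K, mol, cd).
Units of each symbol in E = ½mv²:
  m (mass): kg
  v (speed): m/s  → to the power 2, contributes m²/s²
  The factor ½ is dimensionless.

Multiplying the contributions: [kg] · [m²/s²]
Adding exponents of each base unit: kg: 1, m: 2, s: -2
SI base units of kinetic energy: kg·m²/s²

Answer: kg·m²/s²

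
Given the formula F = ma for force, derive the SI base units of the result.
Units of each symbol in F = ma:
  m (mass): kg
  a (acceleration): m/s²

Multiplying the contributions: [kg] · [m/s²]
Adding exponents of each base unit: kg: 1, m: 1, s: -2
SI base units of force: kg·m/s²

Answer: kg·m/s²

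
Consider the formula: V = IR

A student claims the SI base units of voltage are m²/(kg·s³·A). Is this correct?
Units of each symbol in V = IR:
  I (current): A
  R (resistance, in ohms): kg·m²/(s³·A²)

Multiplying the contributions: [A] · [kg·m²/(s³·A²)]
Adding exponents of each base unit: kg: 1, m: 2, s: -3, A: -1
SI base units of voltage: kg·m²/(s³·A)

The claimed units m²/(kg·s³·A) (exponents kg: -1, m: 2, s: -3, A: -1) do not match the derived units kg·m²/(s³·A) (exponents kg: 1, m: 2, s: -3, A: -1), so the claim is incorrect.

Answer: No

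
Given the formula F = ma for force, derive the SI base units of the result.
Units of each symbol in F = ma:
  m (mass): kg
  a (acceleration): m/s²

Multiplying the contributions: [kg] · [m/s²]
Adding exponents of each base unit: kg: 1, m: 1, s: -2
SI base units of force: kg·m/s²

Answer: kg·m/s²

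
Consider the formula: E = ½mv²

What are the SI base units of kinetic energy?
Units of each symbol in E = ½mv²:
  m (mass): kg
  v (speed): m/s  → to the power 2, contributes m²/s²
  The factor ½ is dimensionless.

Multiplying the contributions: [kg] · [m²/s²]
Adding exponents of each base unit: kg: 1, m: 2, s: -2
SI base units of kinetic energy: kg·m²/s²

Answer: kg·m²/s²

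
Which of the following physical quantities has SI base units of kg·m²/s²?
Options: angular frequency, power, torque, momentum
Checking the SI base units of each option:
  angular frequency (ω = 2πf): 1/s  ✗
  power (P = W/t): kg·m²/s³  ✗
  torque (τ = Fr): kg·m²/s²  ✓ matches
  momentum (p = mv): kg·m/s  ✗

Only torque has units kg·m²/s².

Answer: torque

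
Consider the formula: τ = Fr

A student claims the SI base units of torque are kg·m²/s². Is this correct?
Units of each symbol in τ = Fr:
  F (force): kg·m/s²
  r (lever arm): m

Multiplying the contributions: [kg·m/s²] · [m]
Adding exponents of each base unit: kg: 1, m: 2, s: -2
SI base units of torque: kg·m²/s²

The claimed units kg·m²/s² match the derived units, so the claim is correct.

Answer: Yes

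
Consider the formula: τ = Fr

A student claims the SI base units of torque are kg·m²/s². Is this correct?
Units of each symbol in τ = Fr:
  F (force): kg·m/s²
  r (lever arm): m

Multiplying the contributions: [kg·m/s²] · [m]
Adding exponents of each base unit: kg: 1, m: 2, s: -2
SI base units of torque: kg·m²/s²

The claimed units kg·m²/s² match the derived units, so the claim is correct.

Answer: Yes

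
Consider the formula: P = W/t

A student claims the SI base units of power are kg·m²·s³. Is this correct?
Units of each symbol in P = W/t:
  W (work): kg·m²/s²
  t (time): s  → in the denominator, contributes 1/s

Multiplying the contributions: [kg·m²/s²] · [1/s]
Adding exponents of each base unit: kg: 1, m: 2, s: -3
SI base units of power: kg·m²/s³

The claimed units kg·m²·s³ (exponents kg: 1, m: 2, s: 3) do not match the derived units kg·m²/s³ (exponents kg: 1, m: 2, s: -3), so the claim is incorrect.

Answer: No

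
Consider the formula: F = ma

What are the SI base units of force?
Units of each symbol in F = ma:
  m (mass): kg
  a (acceleration): m/s²

Multiplying the contributions: [kg] · [m/s²]
Adding exponents of each base unit: kg: 1, m: 1, s: -2
SI base units of force: kg·m/s²

Answer: kg·m/s²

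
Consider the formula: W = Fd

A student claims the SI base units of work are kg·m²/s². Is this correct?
Units of each symbol in W = Fd:
  F (force): kg·m/s²
  d (displacement): m

Multiplying the contributions: [kg·m/s²] · [m]
Adding exponents of each base unit: kg: 1, m: 2, s: -2
SI base units of work: kg·m²/s²

The claimed units kg·m²/s² match the derived units, so the claim is correct.

Answer: Yes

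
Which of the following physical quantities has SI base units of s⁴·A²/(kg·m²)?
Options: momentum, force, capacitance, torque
Checking the SI base units of each option:
  momentum (p = mv): kg·m/s  ✗
  force (F = ma): kg·m/s²  ✗
  capacitance (C = Q/V): s⁴·A²/(kg·m²)  ✓ matches
  torque (τ = Fr): kg·m²/s²  ✗

Only capacitance has units s⁴·A²/(kg·m²).

Answer: capacitance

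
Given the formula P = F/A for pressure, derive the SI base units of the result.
Units of each symbol in P = F/A:
  F (force): kg·m/s²
  A (area): m²  → in the denominator, contributes 1/m²

Multiplying the contributions: [kg·m/s²] · [1/m²]
Adding exponents of each base unit: kg: 1, m: -1, s: -2
SI base units of pressure: kg/(m·s²)

Answer: kg/(m·s²)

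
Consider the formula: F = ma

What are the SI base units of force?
Units of each symbol in F = ma:
  m (mass): kg
  a (acceleration): m/s²

Multiplying the contributions: [kg] · [m/s²]
Adding exponents of each base unit: kg: 1, m: 1, s: -2
SI base units of force: kg·m/s²

Answer: kg·m/s²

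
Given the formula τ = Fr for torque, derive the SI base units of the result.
Units of each symbol in τ = Fr:
  F (force): kg·m/s²
  r (lever arm): m

Multiplying the contributions: [kg·m/s²] · [m]
Adding exponents of each base unit: kg: 1, m: 2, s: -2
SI base units of torque: kg·m²/s²

Answer: kg·m²/s²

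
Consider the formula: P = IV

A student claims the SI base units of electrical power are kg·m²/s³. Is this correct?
Units of each symbol in P = IV:
  I (current): A
  V (voltage, in volts): kg·m²/(s³·A)

Multiplying the contributions: [A] · [kg·m²/(s³·A)]
Adding exponents of each base unit: kg: 1, m: 2, s: -3
SI base units of electrical power: kg·m²/s³

The claimed units kg·m²/s³ match the derived units, so the claim is correct.

Answer: Yes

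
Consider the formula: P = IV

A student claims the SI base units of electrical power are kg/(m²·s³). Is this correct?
Units of each symbol in P = IV:
  I (current): A
  V (voltage, in volts): kg·m²/(s³·A)

Multiplying the contributions: [A] · [kg·m²/(s³·A)]
Adding exponents of each base unit: kg: 1, m: 2, s: -3
SI base units of electrical power: kg·m²/s³

The claimed units kg/(m²·s³) (exponents kg: 1, m: -2, s: -3) do not match the derived units kg·m²/s³ (exponents kg: 1, m: 2, s: -3), so the claim is incorrect.

Answer: No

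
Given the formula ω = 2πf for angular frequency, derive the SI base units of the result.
Units of each symbol in ω = 2πf:
  f (frequency): 1/s
  The factor 2π is dimensionless.

Multiplying the contributions: [1/s]
Adding exponents of each base unit: s: -1
SI base units of angular frequency: 1/s

Answer: 1/s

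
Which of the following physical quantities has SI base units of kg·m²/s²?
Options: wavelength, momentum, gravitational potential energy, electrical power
Checking the SI base units of each option:
  wavelength (λ = v/f): m  ✗
  momentum (p = mv): kg·m/s  ✗
  gravitational potential energy (U = -GMm/r): kg·m²/s²  ✓ matches
  electrical power (P = IV): kg·m²/s³  ✗

Only gravitational potential energy has units kg·m²/s².

Answer: gravitational potential energy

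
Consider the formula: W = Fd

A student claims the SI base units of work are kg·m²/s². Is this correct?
Units of each symbol in W = Fd:
  F (force): kg·m/s²
  d (displacement): m

Multiplying the contributions: [kg·m/s²] · [m]
Adding exponents of each base unit: kg: 1, m: 2, s: -2
SI base units of work: kg·m²/s²

The claimed units kg·m²/s² match the derived units, so the claim is correct.

Answer: Yes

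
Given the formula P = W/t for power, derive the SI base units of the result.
Units of each symbol in P = W/t:
  W (work): kg·m²/s²
  t (time): s  → in the denominator, contributes 1/s

Multiplying the contributions: [kg·m²/s²] · [1/s]
Adding exponents of each base unit: kg: 1, m: 2, s: -3
SI base units of power: kg·m²/s³

Answer: kg·m²/s³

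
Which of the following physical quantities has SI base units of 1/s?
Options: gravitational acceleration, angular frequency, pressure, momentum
Checking the SI base units of each option:
  gravitational acceleration (g = GM/r²): m/s²  ✗
  angular frequency (ω = 2πf): 1/s  ✓ matches
  pressure (P = F/A): kg/(m·s²)  ✗
  momentum (p = mv): kg·m/s  ✗

Only angular frequency has units 1/s.

Answer: angular frequency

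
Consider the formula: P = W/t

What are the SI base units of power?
Units of each symbol in P = W/t:
  W (work): kg·m²/s²
  t (time): s  → in the denominator, contributes 1/s

Multiplying the contributions: [kg·m²/s²] · [1/s]
Adding exponents of each base unit: kg: 1, m: 2, s: -3
SI base units of power: kg·m²/s³

Answer: kg·m²/s³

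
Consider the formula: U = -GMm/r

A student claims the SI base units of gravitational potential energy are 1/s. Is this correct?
Units of each symbol in U = -GMm/r:
  G (gravitational constant): m³/(kg·s²)
  M (mass): kg
  m (mass): kg
  r (distance): m  → in the denominator, contributes 1/m
  The minus sign does not affect the units.

Multiplying the contributions: [m³/(kg·s²)] · [kg] · [kg] · [1/m]
Adding exponents of each base unit: kg: 1, m: 2, s: -2
SI base units of gravitational potential energy: kg·m²/s²

The claimed units 1/s (exponents s: -1) do not match the derived units kg·m²/s² (exponents kg: 1, m: 2, s: -2), so the claim is incorrect.

Answer: No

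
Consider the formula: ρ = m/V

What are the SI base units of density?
Units of each symbol in ρ = m/V:
  m (mass): kg
  V (volume): m³  → in the denominator, contributes 1/m³

Multiplying the contributions: [kg] · [1/m³]
Adding exponents of each base unit: kg: 1, m: -3
SI base units of density: kg/m³

Answer: kg/m³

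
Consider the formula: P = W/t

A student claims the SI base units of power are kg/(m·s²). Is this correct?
Units of each symbol in P = W/t:
  W (work): kg·m²/s²
  t (time): s  → in the denominator, contributes 1/s

Multiplying the contributions: [kg·m²/s²] · [1/s]
Adding exponents of each base unit: kg: 1, m: 2, s: -3
SI base units of power: kg·m²/s³

The claimed units kg/(m·s²) (exponents kg: 1, m: -1, s: -2) do not match the derived units kg·m²/s³ (exponents kg: 1, m: 2, s: -3), so the claim is incorrect.

Answer: No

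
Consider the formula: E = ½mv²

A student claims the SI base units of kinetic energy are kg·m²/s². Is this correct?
Units of each symbol in E = ½mv²:
  m (mass): kg
  v (speed): m/s  → to the power 2, contributes m²/s²
  The factor ½ is dimensionless.

Multiplying the contributions: [kg] · [m²/s²]
Adding exponents of each base unit: kg: 1, m: 2, s: -2
SI base units of kinetic energy: kg·m²/s²

The claimed units kg·m²/s² match the derived units, so the claim is correct.

Answer: Yes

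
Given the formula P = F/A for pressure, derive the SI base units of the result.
Units of each symbol in P = F/A:
  F (force): kg·m/s²
  A (area): m²  → in the denominator, contributes 1/m²

Multiplying the contributions: [kg·m/s²] · [1/m²]
Adding exponents of each base unit: kg: 1, m: -1, s: -2
SI base units of pressure: kg/(m·s²)

Answer: kg/(m·s²)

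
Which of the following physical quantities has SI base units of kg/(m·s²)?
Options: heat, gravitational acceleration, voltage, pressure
Checking the SI base units of each option:
  heat (Q = mcΔT): kg·m²/s²  ✗
  gravitational acceleration (g = GM/r²): m/s²  ✗
  voltage (V = IR): kg·m²/(s³·A)  ✗
  pressure (P = F/A): kg/(m·s²)  ✓ matches

Only pressure has units kg/(m·s²).

Answer: pressure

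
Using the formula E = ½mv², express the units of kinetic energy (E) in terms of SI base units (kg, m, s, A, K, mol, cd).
Units of each symbol in E = ½mv²:
  m (mass): kg
  v (speed): m/s  → to the power 2, contributes m²/s²
  The factor ½ is dimensionless.

Multiplying the contributions: [kg] · [m²/s²]
Adding exponents of each base unit: kg: 1, m: 2, s: -2
SI base units of kinetic energy: kg·m²/s²

Answer: kg·m²/s²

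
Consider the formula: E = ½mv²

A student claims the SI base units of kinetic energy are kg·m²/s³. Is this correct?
Units of each symbol in E = ½mv²:
  m (mass): kg
  v (speed): m/s  → to the power 2, contributes m²/s²
  The factor ½ is dimensionless.

Multiplying the contributions: [kg] · [m²/s²]
Adding exponents of each base unit: kg: 1, m: 2, s: -2
SI base units of kinetic energy: kg·m²/s²

The claimed units kg·m²/s³ (exponents kg: 1, m: 2, s: -3) do not match the derived units kg·m²/s² (exponents kg: 1, m: 2, s: -2), so the claim is incorrect.

Answer: No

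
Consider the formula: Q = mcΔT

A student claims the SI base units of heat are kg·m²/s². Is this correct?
Units of each symbol in Q = mcΔT:
  m (mass): kg
  c (specific heat capacity, in J/(kg·K)): m²/(s²·K)
  ΔT (temperature change): K

Multiplying the contributions: [kg] · [m²/(s²·K)] · [K]
Adding exponents of each base unit: kg: 1, m: 2, s: -2
SI base units of heat: kg·m²/s²

The claimed units kg·m²/s² match the derived units, so the claim is correct.

Answer: Yes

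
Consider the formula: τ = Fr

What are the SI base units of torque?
Units of each symbol in τ = Fr:
  F (force): kg·m/s²
  r (lever arm): m

Multiplying the contributions: [kg·m/s²] · [m]
Adding exponents of each base unit: kg: 1, m: 2, s: -2
SI base units of torque: kg·m²/s²

Answer: kg·m²/s²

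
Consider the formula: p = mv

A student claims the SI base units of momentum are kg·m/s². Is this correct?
Units of each symbol in p = mv:
  m (mass): kg
  v (velocity): m/s

Multiplying the contributions: [kg] · [m/s]
Adding exponents of each base unit: kg: 1, m: 1, s: -1
SI base units of momentum: kg·m/s

The claimed units kg·m/s² (exponents kg: 1, m: 1, s: -2) do not match the derived units kg·m/s (exponents kg: 1, m: 1, s: -1), so the claim is incorrect.

Answer: No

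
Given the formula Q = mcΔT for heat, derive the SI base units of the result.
Units of each symbol in Q = mcΔT:
  m (mass): kg
  c (specific heat capacity, in J/(kg·K)): m²/(s²·K)
  ΔT (temperature change): K

Multiplying the contributions: [kg] · [m²/(s²·K)] · [K]
Adding exponents of each base unit: kg: 1, m: 2, s: -2
SI base units of heat: kg·m²/s²

Answer: kg·m²/s²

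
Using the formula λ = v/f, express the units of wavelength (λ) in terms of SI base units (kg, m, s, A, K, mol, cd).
Units of each symbol in λ = v/f:
  v (wave speed): m/s
  f (frequency): 1/s  → in the denominator, contributes s

Multiplying the contributions: [m/s] · [s]
Adding exponents of each base unit: m: 1
SI base units of wavelength: m

Answer: m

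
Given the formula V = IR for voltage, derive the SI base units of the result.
Units of each symbol in V = IR:
  I (current): A
  R (resistance, in ohms): kg·m²/(s³·A²)

Multiplying the contributions: [A] · [kg·m²/(s³·A²)]
Adding exponents of each base unit: kg: 1, m: 2, s: -3, A: -1
SI base units of voltage: kg·m²/(s³·A)

Answer: kg·m²/(s³·A)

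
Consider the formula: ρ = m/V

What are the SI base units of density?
Units of each symbol in ρ = m/V:
  m (mass): kg
  V (volume): m³  → in the denominator, contributes 1/m³

Multiplying the contributions: [kg] · [1/m³]
Adding exponents of each base unit: kg: 1, m: -3
SI base units of density: kg/m³

Answer: kg/m³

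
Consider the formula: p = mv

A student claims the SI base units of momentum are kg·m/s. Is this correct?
Units of each symbol in p = mv:
  m (mass): kg
  v (velocity): m/s

Multiplying the contributions: [kg] · [m/s]
Adding exponents of each base unit: kg: 1, m: 1, s: -1
SI base units of momentum: kg·m/s

The claimed units kg·m/s match the derived units, so the claim is correct.

Answer: Yes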